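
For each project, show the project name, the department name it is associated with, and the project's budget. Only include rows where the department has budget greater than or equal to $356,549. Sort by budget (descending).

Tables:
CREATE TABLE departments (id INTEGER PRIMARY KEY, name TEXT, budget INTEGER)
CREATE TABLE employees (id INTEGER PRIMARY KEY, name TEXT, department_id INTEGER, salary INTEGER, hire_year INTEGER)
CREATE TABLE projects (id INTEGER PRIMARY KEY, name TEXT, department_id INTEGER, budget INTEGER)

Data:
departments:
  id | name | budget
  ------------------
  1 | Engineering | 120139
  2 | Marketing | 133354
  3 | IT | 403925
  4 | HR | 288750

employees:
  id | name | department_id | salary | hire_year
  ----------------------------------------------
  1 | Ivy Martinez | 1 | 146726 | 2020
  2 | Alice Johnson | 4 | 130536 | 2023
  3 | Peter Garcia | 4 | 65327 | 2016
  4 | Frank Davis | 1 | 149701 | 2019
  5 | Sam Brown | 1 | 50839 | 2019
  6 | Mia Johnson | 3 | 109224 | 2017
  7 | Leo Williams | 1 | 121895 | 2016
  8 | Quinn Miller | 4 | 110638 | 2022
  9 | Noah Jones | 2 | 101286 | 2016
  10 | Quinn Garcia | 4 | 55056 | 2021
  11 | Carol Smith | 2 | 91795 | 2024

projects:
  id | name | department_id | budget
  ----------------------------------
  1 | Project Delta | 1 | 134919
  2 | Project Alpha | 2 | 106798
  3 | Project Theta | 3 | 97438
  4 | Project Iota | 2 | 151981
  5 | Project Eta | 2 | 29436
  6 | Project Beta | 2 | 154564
SELECT c.name, p.name AS department, c.budget FROM projects c JOIN departments p ON c.department_id = p.id WHERE p.budget >= 356549 ORDER BY c.budget DESC

Execution result:
name | department | budget
Project Theta | IT | 97438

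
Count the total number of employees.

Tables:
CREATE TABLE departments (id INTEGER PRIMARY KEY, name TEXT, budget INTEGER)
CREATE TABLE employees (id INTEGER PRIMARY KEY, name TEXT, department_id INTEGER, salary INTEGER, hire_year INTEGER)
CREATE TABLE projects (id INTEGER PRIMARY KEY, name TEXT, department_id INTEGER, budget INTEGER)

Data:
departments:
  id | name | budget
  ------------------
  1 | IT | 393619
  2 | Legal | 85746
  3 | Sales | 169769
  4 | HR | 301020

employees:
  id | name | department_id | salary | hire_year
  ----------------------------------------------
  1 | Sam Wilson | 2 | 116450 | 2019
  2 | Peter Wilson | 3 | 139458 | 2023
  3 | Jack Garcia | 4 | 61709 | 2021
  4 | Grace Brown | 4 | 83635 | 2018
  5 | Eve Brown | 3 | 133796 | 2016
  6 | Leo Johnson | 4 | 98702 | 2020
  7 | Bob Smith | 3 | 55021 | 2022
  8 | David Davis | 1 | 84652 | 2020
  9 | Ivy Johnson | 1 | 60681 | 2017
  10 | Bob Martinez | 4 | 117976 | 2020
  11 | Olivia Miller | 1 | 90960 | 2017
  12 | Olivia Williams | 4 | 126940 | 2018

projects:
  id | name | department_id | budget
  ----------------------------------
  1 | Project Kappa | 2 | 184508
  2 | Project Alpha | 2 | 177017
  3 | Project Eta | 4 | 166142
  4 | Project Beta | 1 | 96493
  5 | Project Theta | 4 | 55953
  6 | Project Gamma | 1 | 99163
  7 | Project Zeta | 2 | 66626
SELECT COUNT(*) FROM employees

Execution result:
12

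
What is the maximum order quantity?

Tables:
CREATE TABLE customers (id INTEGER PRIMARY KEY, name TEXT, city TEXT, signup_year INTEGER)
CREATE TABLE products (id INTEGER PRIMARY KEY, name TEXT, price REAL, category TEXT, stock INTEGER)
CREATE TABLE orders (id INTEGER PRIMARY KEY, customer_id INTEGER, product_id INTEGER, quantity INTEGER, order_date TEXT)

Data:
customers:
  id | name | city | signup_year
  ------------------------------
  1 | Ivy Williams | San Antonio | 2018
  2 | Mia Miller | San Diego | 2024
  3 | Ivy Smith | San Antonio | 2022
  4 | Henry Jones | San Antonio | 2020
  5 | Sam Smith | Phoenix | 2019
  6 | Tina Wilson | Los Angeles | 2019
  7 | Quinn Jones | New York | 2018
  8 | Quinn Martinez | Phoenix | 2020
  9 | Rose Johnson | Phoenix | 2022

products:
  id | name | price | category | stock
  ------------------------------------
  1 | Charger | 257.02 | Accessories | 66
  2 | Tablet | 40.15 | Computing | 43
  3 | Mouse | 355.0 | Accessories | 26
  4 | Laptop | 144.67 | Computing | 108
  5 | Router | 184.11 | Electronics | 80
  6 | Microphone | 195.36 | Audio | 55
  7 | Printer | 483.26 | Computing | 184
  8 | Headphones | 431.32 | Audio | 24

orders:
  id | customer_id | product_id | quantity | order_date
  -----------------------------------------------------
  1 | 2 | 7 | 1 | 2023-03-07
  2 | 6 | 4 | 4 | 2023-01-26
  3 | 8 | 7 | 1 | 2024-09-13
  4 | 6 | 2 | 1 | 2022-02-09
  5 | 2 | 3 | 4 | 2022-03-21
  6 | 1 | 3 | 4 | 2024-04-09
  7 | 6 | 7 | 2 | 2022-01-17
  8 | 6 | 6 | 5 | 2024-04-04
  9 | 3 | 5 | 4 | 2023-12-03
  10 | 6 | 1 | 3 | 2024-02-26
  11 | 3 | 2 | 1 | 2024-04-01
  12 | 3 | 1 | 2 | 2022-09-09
SELECT MAX(quantity) FROM orders

Execution result:
5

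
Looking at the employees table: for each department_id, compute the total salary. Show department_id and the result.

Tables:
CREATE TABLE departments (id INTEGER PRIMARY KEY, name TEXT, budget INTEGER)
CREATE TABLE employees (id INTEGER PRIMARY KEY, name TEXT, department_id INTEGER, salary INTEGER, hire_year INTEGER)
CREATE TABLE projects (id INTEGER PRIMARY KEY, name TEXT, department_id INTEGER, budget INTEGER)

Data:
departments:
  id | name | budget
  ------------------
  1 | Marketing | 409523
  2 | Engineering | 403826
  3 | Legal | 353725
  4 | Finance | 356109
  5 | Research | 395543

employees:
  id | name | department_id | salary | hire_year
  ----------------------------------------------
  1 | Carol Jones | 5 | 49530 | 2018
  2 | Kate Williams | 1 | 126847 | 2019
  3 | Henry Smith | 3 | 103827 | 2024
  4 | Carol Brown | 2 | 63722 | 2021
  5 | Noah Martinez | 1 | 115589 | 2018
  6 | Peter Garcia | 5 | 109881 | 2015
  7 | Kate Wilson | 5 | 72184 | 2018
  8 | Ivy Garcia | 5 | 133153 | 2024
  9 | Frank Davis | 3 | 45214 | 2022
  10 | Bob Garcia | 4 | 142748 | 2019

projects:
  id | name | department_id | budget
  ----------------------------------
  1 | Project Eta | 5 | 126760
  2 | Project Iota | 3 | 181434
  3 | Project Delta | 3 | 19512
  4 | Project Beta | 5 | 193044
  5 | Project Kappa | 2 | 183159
SELECT department_id, SUM(salary) AS sum_salary FROM employees GROUP BY department_id

Execution result:
department_id | sum_salary
1 | 242436
2 | 63722
3 | 149041
4 | 142748
5 | 364748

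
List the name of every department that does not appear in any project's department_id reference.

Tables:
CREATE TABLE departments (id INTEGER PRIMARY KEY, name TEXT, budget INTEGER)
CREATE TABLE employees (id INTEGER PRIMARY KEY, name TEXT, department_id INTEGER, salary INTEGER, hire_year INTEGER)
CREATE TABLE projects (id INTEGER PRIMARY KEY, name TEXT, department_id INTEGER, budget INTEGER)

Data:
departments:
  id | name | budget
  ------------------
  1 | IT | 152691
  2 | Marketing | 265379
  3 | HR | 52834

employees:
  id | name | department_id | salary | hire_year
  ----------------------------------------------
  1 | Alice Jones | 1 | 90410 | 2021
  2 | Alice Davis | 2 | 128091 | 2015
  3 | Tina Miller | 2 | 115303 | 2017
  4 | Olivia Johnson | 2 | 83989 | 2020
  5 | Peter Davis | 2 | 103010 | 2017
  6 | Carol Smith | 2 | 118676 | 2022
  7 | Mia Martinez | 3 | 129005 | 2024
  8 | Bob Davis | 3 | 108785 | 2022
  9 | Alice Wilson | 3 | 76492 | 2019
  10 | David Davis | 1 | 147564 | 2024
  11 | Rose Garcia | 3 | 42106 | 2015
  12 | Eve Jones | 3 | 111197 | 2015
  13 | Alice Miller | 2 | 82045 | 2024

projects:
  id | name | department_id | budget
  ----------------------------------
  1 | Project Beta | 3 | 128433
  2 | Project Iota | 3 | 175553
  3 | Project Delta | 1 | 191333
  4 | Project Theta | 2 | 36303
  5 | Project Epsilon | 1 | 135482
SELECT p.name FROM departments p LEFT JOIN projects c ON c.department_id = p.id WHERE c.id IS NULL

Execution result:
(no rows)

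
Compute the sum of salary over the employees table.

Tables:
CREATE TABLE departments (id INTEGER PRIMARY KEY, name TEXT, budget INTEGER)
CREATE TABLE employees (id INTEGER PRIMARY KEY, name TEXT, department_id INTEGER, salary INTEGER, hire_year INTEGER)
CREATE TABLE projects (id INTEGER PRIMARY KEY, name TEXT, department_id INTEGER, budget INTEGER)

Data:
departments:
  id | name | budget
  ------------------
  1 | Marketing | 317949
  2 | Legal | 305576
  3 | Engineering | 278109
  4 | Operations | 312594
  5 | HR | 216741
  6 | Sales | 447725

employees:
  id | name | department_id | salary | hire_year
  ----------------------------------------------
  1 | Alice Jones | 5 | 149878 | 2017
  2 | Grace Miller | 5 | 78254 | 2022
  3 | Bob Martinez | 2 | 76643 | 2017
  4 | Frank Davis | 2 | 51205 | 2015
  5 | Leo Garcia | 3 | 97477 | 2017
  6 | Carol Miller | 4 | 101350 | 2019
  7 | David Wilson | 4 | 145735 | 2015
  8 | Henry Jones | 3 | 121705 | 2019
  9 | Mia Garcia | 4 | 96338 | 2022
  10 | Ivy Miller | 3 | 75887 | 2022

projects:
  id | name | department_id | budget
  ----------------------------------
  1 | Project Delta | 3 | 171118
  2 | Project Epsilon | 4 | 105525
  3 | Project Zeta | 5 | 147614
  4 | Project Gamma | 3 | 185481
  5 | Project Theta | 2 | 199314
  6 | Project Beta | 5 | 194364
SELECT SUM(salary) FROM employees

Execution result:
994472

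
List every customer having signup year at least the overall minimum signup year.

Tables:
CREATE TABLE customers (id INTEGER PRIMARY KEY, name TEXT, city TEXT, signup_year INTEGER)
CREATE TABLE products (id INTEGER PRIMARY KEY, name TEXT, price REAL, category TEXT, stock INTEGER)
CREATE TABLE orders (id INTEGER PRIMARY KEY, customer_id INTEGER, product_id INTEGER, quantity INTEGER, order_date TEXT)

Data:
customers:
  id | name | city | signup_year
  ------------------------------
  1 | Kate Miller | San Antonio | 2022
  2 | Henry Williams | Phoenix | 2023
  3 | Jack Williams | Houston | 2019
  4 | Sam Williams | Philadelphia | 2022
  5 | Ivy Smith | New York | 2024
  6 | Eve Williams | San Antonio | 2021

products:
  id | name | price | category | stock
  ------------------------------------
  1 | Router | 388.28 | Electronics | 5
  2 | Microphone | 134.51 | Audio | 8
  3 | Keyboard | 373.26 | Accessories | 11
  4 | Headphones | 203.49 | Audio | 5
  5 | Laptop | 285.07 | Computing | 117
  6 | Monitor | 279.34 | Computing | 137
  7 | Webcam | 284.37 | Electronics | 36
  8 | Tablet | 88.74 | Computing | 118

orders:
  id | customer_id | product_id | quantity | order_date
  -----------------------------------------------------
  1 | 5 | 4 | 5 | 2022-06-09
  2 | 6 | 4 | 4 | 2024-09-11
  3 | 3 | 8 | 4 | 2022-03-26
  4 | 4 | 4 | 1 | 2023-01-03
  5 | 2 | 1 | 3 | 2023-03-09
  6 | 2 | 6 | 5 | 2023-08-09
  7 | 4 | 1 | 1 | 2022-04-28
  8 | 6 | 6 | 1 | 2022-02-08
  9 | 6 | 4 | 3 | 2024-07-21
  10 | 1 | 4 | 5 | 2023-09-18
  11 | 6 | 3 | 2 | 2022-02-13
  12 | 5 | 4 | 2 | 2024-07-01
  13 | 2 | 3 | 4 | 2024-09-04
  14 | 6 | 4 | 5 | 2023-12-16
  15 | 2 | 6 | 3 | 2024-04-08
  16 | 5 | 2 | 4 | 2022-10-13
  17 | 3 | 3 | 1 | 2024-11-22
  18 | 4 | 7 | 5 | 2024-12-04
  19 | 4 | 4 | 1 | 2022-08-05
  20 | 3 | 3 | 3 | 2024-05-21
SELECT name, signup_year FROM customers WHERE signup_year >= (SELECT MIN(signup_year) FROM customers)

Execution result:
name | signup_year
Kate Miller | 2022
Henry Williams | 2023
Jack Williams | 2019
Sam Williams | 2022
Ivy Smith | 2024
Eve Williams | 2021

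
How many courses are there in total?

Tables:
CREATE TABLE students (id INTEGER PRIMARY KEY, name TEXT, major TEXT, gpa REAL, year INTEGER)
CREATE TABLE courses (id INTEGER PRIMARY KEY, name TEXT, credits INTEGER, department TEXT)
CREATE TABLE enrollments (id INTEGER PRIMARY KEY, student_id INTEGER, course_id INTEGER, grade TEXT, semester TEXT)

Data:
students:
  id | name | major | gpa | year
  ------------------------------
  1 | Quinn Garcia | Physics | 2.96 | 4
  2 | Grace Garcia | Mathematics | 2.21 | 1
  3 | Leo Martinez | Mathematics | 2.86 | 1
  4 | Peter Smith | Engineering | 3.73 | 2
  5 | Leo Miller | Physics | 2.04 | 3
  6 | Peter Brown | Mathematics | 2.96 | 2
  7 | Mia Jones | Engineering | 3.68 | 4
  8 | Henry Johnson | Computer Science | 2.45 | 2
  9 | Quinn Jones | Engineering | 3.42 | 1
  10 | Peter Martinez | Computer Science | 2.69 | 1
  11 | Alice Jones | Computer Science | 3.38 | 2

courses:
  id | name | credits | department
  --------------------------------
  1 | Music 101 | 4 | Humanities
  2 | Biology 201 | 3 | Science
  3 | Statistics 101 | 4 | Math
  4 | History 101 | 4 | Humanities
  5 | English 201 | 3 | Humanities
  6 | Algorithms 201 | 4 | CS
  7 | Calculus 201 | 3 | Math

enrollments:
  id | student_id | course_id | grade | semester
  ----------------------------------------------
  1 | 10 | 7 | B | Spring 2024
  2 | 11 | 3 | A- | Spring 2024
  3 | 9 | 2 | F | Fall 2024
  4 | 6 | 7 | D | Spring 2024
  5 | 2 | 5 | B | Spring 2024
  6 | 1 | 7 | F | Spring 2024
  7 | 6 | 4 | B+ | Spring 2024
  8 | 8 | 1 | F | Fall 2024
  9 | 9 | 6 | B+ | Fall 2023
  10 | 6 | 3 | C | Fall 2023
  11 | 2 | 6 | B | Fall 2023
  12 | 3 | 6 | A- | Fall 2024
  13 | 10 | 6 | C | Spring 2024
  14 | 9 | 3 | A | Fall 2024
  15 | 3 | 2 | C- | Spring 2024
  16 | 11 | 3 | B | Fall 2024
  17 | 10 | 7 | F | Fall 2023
SELECT COUNT(*) FROM courses

Execution result:
7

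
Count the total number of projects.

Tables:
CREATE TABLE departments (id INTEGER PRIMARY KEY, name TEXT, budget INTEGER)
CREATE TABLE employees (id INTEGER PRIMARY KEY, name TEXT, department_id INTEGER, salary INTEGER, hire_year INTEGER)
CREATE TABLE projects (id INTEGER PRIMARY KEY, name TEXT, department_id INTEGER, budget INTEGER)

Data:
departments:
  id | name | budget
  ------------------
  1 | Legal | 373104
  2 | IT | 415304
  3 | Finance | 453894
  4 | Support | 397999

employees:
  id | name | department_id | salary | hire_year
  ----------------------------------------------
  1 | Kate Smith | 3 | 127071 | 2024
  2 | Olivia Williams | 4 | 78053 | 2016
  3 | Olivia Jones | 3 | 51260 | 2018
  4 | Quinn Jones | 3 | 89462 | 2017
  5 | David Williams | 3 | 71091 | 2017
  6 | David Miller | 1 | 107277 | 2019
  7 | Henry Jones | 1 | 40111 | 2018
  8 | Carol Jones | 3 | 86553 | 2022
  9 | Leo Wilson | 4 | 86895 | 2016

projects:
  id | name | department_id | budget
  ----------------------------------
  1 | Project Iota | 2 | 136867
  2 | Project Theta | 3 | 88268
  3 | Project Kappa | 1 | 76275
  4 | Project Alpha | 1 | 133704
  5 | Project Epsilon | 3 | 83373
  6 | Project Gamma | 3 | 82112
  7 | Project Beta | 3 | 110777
SELECT COUNT(*) FROM projects

Execution result:
7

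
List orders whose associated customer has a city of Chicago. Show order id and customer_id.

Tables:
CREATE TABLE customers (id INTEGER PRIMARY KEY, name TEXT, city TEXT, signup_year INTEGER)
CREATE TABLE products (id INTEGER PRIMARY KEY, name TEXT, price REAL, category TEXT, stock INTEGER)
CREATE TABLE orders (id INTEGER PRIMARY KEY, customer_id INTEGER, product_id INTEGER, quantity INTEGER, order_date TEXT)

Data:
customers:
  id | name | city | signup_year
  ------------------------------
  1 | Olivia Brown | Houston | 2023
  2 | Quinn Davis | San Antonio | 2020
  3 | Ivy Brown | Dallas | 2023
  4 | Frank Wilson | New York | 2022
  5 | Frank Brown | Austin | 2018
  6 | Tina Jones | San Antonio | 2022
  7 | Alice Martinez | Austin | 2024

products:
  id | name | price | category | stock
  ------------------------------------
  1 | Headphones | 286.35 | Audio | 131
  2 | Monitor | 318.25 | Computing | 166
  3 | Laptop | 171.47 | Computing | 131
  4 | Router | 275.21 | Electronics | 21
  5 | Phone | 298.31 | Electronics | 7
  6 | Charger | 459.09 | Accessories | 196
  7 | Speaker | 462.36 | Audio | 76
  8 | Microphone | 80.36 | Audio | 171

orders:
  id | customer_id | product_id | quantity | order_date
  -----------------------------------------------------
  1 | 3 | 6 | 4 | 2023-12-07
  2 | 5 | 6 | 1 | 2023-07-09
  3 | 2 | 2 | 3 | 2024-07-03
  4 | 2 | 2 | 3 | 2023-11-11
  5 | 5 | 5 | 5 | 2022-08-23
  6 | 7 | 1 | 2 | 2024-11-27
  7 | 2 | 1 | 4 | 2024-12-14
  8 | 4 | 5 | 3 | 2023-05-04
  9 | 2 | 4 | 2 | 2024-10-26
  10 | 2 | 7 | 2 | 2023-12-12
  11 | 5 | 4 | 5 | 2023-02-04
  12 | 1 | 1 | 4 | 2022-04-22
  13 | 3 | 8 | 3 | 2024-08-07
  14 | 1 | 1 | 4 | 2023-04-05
SELECT id, customer_id FROM orders WHERE customer_id IN (SELECT id FROM customers WHERE city = 'Chicago')

Execution result:
(no rows)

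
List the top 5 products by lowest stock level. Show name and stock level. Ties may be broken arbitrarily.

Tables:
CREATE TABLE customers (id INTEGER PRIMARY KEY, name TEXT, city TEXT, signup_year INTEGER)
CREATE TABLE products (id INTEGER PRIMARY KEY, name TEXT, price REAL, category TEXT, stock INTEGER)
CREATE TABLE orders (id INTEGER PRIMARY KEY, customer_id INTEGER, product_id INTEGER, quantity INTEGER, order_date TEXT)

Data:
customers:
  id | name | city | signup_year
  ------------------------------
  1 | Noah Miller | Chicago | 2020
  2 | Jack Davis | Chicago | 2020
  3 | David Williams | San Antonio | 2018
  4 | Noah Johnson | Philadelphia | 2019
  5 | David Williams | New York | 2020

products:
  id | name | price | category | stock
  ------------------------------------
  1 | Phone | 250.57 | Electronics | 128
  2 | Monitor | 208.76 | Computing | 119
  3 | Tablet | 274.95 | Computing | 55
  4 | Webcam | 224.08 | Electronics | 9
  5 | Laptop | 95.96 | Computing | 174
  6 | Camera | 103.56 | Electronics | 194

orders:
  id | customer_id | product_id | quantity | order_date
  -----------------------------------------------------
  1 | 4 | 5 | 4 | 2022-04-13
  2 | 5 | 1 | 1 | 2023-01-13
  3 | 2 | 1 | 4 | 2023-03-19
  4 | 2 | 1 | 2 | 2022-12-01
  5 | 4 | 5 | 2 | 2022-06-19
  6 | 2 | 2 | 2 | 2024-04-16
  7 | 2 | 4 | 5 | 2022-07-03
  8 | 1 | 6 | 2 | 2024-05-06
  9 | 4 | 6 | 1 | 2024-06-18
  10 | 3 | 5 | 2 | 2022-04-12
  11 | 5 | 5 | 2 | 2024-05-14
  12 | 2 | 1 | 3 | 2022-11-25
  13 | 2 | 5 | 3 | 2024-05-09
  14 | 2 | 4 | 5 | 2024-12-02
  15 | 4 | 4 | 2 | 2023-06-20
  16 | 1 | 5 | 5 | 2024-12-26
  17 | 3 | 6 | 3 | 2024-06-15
SELECT name, stock FROM products ORDER BY stock ASC LIMIT 5

Execution result:
name | stock
Webcam | 9
Tablet | 55
Monitor | 119
Phone | 128
Laptop | 174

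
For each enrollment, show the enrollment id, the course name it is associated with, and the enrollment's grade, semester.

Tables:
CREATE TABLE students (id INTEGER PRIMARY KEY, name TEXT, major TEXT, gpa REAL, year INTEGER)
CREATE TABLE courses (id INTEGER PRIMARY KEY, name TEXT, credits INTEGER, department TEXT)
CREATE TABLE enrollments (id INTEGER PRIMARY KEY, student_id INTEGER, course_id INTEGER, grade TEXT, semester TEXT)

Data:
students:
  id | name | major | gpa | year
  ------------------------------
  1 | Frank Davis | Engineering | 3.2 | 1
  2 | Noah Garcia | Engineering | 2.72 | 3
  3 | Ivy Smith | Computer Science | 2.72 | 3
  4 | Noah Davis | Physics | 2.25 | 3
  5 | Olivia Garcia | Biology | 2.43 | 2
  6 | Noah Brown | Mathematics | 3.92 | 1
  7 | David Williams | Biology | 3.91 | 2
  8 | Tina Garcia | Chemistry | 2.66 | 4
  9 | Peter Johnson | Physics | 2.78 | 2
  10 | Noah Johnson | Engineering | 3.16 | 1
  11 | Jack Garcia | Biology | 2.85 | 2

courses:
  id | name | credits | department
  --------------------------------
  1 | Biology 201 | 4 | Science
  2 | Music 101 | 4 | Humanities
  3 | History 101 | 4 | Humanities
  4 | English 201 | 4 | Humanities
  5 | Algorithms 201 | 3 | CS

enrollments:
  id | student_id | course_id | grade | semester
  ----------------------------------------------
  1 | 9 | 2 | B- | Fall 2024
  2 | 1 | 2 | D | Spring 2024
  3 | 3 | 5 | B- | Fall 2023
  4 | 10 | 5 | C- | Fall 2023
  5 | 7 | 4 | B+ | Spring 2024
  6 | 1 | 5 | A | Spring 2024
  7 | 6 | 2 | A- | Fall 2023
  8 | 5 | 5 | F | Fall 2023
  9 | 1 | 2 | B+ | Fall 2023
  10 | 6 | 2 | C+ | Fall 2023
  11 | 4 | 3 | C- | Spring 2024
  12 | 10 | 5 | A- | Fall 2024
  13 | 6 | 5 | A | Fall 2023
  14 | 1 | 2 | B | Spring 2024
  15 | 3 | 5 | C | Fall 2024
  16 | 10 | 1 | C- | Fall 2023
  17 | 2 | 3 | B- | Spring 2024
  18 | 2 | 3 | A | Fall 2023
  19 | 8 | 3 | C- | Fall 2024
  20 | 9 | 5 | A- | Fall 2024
SELECT c.id, p.name AS course, c.grade, c.semester FROM enrollments c JOIN courses p ON c.course_id = p.id

Execution result:
id | course | grade | semester
1 | Music 101 | B- | Fall 2024
2 | Music 101 | D | Spring 2024
3 | Algorithms 201 | B- | Fall 2023
4 | Algorithms 201 | C- | Fall 2023
5 | English 201 | B+ | Spring 2024
6 | Algorithms 201 | A | Spring 2024
7 | Music 101 | A- | Fall 2023
8 | Algorithms 201 | F | Fall 2023
9 | Music 101 | B+ | Fall 2023
10 | Music 101 | C+ | Fall 2023
11 | History 101 | C- | Spring 2024
12 | Algorithms 201 | A- | Fall 2024
13 | Algorithms 201 | A | Fall 2023
14 | Music 101 | B | Spring 2024
15 | Algorithms 201 | C | Fall 2024
16 | Biology 201 | C- | Fall 2023
17 | History 101 | B- | Spring 2024
18 | History 101 | A | Fall 2023
19 | History 101 | C- | Fall 2024
20 | Algorithms 201 | A- | Fall 2024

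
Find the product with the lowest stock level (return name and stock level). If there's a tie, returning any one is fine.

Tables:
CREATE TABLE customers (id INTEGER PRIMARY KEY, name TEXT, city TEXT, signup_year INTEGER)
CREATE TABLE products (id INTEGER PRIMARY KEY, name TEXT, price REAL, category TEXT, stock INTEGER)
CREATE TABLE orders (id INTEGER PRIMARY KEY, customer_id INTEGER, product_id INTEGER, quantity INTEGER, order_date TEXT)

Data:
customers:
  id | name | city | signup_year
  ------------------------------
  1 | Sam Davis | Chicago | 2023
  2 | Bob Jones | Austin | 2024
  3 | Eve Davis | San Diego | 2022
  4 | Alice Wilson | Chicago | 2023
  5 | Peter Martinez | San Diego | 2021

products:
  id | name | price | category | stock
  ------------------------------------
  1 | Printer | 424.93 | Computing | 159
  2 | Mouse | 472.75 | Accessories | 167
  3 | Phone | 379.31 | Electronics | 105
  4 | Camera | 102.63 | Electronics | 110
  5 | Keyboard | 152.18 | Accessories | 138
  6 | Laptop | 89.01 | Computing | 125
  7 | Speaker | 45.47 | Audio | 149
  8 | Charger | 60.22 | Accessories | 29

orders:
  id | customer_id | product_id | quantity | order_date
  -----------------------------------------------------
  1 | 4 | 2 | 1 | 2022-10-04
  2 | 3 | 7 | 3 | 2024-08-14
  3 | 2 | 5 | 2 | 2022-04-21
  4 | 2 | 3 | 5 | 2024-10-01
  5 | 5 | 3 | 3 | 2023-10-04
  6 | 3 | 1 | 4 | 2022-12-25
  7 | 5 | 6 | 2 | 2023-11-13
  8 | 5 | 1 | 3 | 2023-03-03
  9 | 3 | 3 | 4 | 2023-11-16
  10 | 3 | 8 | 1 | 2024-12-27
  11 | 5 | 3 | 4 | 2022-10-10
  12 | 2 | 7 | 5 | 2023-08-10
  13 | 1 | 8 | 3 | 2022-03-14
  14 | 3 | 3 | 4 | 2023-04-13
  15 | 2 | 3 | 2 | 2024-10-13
SELECT name, stock FROM products ORDER BY stock ASC LIMIT 1

Execution result:
name | stock
Charger | 29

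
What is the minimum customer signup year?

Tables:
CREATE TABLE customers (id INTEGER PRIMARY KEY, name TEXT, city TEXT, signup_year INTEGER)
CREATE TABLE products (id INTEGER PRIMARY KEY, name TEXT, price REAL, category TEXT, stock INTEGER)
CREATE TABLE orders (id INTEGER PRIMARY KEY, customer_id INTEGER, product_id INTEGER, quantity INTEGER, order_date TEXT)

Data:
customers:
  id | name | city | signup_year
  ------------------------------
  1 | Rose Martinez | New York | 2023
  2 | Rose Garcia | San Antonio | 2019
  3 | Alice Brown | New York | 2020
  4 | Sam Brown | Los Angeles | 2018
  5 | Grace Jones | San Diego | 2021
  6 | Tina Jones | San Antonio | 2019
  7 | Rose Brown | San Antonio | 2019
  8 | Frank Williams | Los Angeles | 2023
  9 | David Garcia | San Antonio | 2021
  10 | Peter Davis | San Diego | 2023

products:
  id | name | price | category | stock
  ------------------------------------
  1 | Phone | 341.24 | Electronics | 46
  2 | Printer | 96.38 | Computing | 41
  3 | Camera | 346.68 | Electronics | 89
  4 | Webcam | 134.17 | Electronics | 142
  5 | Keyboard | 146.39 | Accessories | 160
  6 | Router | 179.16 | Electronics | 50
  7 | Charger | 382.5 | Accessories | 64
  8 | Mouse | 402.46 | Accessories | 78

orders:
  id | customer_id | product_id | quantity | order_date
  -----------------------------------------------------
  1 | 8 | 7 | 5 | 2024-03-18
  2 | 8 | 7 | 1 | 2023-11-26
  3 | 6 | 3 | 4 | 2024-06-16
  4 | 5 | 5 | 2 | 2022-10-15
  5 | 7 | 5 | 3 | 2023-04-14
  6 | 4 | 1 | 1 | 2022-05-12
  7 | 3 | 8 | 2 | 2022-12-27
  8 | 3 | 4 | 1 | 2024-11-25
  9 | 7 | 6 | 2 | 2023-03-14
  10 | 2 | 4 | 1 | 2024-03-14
SELECT MIN(signup_year) FROM customers

Execution result:
2018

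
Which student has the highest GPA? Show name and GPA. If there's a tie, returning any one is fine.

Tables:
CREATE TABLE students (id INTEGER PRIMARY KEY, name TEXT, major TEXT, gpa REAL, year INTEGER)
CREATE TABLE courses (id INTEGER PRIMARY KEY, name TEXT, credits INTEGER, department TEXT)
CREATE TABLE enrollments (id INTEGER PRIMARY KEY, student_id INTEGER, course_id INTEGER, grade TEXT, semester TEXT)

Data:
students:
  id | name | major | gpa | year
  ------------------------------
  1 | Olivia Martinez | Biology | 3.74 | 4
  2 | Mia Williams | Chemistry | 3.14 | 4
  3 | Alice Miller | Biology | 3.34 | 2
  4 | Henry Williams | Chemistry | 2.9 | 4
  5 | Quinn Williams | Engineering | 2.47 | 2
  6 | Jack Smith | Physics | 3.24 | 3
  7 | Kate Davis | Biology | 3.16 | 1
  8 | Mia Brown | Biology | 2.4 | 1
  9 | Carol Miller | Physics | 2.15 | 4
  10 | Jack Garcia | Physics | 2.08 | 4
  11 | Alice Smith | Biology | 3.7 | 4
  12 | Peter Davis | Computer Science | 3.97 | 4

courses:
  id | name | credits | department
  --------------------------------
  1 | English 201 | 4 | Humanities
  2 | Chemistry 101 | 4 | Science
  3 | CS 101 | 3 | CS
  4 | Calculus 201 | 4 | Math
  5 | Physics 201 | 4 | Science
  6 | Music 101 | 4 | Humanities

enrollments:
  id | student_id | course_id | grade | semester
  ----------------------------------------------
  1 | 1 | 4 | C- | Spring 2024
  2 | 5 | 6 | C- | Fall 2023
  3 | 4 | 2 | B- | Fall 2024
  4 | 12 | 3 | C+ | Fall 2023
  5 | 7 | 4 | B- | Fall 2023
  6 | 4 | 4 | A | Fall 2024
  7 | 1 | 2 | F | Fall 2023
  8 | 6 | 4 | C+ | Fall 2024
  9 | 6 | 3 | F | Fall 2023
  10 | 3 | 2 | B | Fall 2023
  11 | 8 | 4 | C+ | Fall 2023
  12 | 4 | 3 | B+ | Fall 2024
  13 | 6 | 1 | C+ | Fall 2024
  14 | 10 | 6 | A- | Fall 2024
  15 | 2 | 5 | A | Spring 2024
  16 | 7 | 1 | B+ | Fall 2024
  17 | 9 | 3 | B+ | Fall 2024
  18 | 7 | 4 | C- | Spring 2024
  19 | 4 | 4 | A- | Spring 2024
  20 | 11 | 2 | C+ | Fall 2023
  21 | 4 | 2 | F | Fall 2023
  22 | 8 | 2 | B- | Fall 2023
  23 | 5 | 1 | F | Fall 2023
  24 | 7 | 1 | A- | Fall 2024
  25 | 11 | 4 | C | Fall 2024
SELECT name, gpa FROM students ORDER BY gpa DESC LIMIT 1

Execution result:
name | gpa
Peter Davis | 3.97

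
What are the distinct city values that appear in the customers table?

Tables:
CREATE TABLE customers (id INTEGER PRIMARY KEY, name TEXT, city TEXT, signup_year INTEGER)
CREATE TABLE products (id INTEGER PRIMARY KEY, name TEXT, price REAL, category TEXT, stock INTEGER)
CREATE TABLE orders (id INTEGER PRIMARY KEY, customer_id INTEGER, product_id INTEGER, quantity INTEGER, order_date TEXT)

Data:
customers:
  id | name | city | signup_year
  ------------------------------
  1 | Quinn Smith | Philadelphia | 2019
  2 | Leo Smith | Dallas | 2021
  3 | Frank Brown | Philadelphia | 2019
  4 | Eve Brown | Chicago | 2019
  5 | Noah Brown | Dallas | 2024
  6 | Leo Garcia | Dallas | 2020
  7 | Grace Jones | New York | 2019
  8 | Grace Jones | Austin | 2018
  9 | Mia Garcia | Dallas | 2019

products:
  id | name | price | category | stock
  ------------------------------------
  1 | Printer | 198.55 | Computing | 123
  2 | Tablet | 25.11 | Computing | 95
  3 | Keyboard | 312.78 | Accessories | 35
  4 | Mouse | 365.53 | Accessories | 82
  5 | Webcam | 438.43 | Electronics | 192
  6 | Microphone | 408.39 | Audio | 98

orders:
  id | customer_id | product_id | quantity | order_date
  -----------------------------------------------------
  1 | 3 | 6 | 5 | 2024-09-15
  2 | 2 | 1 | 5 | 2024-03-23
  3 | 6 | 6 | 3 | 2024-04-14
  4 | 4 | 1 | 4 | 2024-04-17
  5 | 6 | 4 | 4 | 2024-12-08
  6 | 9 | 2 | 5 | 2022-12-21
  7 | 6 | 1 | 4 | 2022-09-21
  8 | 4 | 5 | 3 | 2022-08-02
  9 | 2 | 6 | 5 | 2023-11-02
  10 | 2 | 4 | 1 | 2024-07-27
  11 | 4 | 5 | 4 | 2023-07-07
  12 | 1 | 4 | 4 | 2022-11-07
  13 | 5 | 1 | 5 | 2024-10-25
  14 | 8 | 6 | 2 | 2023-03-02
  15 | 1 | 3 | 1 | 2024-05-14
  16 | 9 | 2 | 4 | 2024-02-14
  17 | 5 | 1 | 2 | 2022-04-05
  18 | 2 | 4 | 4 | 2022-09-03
SELECT DISTINCT city FROM customers

Execution result:
city
Philadelphia
Dallas
Chicago
New York
Austin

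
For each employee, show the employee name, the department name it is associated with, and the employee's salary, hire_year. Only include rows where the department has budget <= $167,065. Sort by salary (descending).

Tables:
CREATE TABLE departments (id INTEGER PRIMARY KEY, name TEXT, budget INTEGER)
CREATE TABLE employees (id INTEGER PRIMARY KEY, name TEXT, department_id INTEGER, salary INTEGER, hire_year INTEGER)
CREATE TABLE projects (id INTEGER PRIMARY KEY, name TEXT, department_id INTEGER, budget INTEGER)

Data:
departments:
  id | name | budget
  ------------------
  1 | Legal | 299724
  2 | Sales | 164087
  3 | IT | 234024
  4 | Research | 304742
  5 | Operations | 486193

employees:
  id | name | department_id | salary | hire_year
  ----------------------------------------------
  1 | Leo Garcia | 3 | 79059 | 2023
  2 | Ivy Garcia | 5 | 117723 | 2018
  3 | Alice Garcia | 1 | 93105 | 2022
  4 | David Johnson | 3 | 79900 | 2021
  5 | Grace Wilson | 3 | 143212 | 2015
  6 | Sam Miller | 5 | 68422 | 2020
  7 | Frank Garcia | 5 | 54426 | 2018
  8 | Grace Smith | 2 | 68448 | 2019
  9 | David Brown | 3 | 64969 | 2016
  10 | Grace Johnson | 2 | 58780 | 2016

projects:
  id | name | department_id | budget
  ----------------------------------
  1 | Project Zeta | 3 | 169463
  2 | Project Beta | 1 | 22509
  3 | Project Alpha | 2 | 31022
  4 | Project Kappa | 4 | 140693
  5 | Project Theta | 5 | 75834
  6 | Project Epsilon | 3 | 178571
SELECT c.name, p.name AS department, c.salary, c.hire_year FROM employees c JOIN departments p ON c.department_id = p.id WHERE p.budget <= 167065 ORDER BY c.salary DESC

Execution result:
name | department | salary | hire_year
Grace Smith | Sales | 68448 | 2019
Grace Johnson | Sales | 58780 | 2016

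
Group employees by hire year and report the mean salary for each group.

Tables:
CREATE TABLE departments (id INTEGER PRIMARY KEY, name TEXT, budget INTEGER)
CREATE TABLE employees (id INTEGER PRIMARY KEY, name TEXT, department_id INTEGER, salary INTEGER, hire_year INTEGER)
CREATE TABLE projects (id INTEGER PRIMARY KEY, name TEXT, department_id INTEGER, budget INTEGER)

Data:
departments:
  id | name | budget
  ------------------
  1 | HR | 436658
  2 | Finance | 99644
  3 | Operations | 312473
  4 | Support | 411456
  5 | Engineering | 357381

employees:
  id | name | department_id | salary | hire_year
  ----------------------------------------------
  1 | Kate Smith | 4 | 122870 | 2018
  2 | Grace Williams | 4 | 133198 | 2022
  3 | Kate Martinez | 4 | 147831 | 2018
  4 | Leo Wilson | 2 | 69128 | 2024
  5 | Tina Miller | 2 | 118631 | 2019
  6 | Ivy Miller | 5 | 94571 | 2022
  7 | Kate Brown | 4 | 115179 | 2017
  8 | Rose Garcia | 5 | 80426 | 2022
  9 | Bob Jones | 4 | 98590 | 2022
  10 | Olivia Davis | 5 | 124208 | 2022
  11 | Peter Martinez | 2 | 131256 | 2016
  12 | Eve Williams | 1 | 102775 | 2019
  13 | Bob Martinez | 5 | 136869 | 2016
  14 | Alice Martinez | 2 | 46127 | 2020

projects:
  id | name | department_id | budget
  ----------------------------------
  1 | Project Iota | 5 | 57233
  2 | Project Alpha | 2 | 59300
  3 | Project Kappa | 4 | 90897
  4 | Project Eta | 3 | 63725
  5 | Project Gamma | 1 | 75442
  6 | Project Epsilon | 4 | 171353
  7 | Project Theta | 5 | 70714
SELECT hire_year, AVG(salary) AS avg_salary FROM employees GROUP BY hire_year

Execution result:
hire_year | avg_salary
2016 | 134062.50
2017 | 115179.00
2018 | 135350.50
2019 | 110703.00
2020 | 46127.00
2022 | 106198.60
2024 | 69128.00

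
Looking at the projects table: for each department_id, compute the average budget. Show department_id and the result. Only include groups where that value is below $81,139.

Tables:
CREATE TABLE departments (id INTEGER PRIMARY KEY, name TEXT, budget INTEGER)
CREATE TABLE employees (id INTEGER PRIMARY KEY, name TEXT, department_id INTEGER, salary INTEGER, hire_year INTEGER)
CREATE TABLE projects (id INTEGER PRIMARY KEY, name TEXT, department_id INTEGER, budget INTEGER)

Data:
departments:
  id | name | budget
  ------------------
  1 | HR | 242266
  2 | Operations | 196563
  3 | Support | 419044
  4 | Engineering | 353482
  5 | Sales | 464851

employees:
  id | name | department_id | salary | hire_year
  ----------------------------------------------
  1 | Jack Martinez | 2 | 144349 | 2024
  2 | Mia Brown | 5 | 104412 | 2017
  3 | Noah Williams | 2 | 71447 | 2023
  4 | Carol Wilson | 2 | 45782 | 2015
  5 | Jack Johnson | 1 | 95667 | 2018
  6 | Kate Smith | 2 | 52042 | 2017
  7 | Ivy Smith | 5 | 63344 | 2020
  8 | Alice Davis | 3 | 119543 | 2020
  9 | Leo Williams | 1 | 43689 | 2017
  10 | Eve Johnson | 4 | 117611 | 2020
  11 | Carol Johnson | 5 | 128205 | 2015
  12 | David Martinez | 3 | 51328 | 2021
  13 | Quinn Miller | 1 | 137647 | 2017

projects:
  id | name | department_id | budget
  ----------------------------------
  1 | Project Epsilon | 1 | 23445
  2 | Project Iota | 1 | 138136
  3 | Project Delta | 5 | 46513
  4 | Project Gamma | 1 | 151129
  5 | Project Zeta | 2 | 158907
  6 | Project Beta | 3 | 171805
SELECT department_id, AVG(budget) AS avg_budget FROM projects GROUP BY department_id HAVING AVG(budget) < 81139

Execution result:
department_id | avg_budget
5 | 46513.00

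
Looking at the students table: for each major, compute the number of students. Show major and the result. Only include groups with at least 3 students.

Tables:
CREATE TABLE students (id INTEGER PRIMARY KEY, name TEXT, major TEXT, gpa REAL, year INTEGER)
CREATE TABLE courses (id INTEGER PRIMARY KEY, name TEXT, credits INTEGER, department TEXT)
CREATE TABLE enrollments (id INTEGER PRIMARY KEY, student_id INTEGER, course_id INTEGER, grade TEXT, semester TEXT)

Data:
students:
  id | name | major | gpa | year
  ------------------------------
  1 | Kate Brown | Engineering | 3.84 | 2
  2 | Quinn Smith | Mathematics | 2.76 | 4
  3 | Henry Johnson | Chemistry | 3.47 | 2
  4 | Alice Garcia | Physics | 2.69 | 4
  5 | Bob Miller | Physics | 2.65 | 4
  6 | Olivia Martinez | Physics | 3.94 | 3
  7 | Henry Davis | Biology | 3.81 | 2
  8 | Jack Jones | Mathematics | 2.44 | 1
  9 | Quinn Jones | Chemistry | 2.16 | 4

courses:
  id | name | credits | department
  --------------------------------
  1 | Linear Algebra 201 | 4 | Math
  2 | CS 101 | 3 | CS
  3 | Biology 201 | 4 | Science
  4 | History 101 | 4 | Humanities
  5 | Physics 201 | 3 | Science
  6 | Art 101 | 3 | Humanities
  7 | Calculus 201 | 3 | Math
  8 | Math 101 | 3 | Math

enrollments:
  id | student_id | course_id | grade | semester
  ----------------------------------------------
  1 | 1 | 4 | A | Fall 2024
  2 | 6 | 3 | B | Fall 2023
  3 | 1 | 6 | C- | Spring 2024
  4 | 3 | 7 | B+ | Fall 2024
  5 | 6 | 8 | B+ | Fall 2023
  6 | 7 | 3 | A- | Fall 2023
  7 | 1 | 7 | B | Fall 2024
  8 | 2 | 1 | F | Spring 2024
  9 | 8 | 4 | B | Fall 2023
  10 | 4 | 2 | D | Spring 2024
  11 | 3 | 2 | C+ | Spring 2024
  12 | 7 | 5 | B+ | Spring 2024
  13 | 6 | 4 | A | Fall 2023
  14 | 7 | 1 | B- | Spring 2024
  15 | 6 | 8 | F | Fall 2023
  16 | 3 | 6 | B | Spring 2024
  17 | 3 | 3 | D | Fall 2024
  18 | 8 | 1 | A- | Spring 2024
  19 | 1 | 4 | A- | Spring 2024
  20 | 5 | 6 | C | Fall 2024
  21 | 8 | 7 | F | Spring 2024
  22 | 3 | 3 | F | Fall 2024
SELECT major, COUNT(*) AS n FROM students GROUP BY major HAVING COUNT(*) >= 3

Execution result:
major | n
Physics | 3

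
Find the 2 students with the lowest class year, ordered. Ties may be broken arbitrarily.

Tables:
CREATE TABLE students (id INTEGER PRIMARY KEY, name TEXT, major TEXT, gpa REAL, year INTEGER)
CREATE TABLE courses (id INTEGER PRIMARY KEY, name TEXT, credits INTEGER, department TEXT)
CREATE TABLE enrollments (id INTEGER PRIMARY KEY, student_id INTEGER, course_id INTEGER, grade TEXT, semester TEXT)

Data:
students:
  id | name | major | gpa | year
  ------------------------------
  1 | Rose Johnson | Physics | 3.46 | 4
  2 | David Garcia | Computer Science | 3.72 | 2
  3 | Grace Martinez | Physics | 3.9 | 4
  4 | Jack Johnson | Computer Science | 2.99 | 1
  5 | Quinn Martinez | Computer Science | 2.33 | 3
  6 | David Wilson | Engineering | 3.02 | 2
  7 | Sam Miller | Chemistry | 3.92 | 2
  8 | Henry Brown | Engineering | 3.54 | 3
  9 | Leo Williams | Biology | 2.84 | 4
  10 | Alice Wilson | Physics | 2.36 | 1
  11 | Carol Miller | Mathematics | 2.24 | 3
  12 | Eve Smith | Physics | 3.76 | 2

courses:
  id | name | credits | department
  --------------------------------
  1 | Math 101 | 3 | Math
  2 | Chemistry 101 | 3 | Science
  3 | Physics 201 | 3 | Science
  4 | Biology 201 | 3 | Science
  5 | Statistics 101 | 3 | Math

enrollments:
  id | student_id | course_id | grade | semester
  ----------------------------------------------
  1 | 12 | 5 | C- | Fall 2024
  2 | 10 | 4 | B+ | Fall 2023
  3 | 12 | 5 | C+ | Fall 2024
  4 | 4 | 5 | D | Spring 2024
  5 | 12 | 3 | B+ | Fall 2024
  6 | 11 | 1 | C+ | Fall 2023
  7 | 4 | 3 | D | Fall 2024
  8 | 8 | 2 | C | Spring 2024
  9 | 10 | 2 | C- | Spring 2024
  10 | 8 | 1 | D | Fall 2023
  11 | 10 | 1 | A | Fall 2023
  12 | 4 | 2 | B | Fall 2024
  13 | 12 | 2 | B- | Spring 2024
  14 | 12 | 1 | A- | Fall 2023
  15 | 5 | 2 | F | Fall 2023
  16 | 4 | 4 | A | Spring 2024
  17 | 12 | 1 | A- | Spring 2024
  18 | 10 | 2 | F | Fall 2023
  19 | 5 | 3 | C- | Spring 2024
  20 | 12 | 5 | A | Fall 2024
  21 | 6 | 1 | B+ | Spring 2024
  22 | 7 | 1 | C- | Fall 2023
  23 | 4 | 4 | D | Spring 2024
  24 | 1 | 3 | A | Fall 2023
SELECT name, year FROM students ORDER BY year ASC LIMIT 2

Execution result:
name | year
Jack Johnson | 1
Alice Wilson | 1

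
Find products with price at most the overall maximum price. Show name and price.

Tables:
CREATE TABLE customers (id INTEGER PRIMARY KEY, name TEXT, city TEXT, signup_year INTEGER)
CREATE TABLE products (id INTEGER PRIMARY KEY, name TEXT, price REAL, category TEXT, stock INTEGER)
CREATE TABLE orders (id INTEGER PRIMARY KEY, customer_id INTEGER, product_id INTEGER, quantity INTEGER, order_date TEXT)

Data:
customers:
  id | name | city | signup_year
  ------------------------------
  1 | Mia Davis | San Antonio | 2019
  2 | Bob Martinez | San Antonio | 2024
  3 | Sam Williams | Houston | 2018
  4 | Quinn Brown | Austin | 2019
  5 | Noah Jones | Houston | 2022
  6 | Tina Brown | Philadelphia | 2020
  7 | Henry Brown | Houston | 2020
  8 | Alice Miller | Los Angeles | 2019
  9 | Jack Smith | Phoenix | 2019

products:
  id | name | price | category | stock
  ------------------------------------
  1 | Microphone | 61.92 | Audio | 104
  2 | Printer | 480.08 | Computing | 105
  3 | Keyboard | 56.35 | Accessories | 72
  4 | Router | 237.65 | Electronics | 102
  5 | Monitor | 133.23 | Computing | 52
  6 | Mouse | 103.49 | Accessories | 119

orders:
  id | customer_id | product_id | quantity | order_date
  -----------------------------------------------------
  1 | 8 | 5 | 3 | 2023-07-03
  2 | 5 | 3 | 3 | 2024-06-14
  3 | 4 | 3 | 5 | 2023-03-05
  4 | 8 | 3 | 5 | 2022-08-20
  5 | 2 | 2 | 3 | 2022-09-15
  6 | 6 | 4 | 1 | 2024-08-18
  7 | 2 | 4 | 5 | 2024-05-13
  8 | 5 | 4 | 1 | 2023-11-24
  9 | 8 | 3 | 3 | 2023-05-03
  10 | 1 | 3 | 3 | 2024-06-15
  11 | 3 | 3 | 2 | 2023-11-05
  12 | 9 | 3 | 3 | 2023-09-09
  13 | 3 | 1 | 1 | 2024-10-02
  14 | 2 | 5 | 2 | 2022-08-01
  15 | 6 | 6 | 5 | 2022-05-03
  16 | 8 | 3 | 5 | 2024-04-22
SELECT name, price FROM products WHERE price <= (SELECT MAX(price) FROM products)

Execution result:
name | price
Microphone | 61.92
Printer | 480.08
Keyboard | 56.35
Router | 237.65
Monitor | 133.23
Mouse | 103.49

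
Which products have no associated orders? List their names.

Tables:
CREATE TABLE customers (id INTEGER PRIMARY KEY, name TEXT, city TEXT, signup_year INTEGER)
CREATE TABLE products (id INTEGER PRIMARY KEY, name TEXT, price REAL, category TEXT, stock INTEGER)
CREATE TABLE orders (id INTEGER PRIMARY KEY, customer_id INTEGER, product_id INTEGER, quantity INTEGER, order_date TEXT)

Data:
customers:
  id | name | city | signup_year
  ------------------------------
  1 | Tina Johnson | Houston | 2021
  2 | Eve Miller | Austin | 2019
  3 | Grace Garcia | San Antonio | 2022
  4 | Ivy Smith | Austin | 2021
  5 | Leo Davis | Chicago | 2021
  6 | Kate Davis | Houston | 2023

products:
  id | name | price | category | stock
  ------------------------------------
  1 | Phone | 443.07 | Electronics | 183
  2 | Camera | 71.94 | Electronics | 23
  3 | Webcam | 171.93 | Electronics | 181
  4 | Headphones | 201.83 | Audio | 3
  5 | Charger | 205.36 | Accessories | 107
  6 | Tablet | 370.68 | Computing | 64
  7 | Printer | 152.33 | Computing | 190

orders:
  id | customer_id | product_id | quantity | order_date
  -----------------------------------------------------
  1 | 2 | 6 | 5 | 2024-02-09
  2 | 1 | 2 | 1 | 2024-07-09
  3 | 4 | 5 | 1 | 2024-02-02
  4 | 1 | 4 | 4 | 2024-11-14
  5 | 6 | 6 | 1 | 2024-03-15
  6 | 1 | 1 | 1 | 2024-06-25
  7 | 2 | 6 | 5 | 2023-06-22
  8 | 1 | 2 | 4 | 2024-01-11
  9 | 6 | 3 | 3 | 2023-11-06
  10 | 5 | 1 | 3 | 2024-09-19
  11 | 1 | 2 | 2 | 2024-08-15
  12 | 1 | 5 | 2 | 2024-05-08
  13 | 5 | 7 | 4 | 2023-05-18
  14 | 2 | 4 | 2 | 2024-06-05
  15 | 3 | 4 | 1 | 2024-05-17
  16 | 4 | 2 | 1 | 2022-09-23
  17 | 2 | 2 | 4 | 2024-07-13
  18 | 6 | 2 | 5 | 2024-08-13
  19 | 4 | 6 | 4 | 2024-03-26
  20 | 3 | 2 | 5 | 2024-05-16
SELECT p.name FROM products p LEFT JOIN orders c ON c.product_id = p.id WHERE c.id IS NULL

Execution result:
(no rows)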